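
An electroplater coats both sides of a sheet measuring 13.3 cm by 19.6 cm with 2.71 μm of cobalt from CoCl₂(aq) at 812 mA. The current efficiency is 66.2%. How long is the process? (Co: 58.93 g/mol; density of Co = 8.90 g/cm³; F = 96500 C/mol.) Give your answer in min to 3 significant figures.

Plated area = 2 × 13.3 × 19.6 = 521.4 cm²
Volume = 521.4 × 2.71×10⁻⁴ cm = 0.1413 cm³
m(Co) = 0.1413 × 8.90 = 1.258 g
n(Co) = 1.258 / 58.93 = 0.02135 mol; n(e⁻) = 2 × 0.02135 = 0.04270 mol
Q = 0.04270 × 96500 / 0.662 = 6224 C
t = 6224 / 0.812 = 7665 s = 128 min

128 min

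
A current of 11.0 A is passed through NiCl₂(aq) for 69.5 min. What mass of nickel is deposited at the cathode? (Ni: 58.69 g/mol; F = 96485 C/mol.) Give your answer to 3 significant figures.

14.0 g

Q = It = 11.0 × 4170 = 45870 C
n(e⁻) = 45870 / 96485 = 0.4754 mol
Ni²⁺ + 2e⁻ → Ni, so n(Ni) = 0.4754 / 2 = 0.2377 mol
m = 0.2377 × 58.69 = 14.0 g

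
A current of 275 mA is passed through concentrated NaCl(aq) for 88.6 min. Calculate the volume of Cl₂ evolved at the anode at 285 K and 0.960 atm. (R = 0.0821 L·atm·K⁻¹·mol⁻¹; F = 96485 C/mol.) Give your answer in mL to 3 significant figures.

Charge passed = 0.275 × 5316 = 1462 C
n(e⁻) = Q/F = 1462/96485 = 0.01515 mol
2Cl⁻ → Cl₂ + 2e⁻, so n(Cl₂) = 0.01515 / 2 = 0.007575 mol
V = nRT/P = 0.007575 × 0.0821 × 285 / 0.960 = 0.1846 L
= 185 mL

185 mL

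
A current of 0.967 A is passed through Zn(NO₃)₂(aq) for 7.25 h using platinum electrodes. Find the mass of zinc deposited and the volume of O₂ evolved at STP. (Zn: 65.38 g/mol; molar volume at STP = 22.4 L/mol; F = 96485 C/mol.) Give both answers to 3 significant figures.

Q = 0.967 × 26100 = 25240 C; n(e⁻) = 25240 / 96485 = 0.2616 mol
Cathode: Zn²⁺ + 2e⁻ → Zn → n(Zn) = 0.2616/2 = 0.1308 mol → 8.55 g
Anode: 2H₂O → O₂ + 4H⁺ + 4e⁻ → n(O₂) = 0.2616/4 = 0.06540 mol → 1.46 L

8.55 g Zn; 1.46 L O₂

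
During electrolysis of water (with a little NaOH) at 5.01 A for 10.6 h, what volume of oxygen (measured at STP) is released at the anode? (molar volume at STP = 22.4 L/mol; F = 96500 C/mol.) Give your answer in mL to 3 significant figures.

11100 mL

Q = 5.01 A × 38160 s = 1.912×10^5 C
n(e⁻) = 1.912×10^5 / 96500 = 1.981 mol
2H₂O → O₂ + 4H⁺ + 4e⁻, so n(O₂) = 1.981 / 4 = 0.4953 mol
V = 0.4953 × 22.4 = 11.09 L
= 11100 mL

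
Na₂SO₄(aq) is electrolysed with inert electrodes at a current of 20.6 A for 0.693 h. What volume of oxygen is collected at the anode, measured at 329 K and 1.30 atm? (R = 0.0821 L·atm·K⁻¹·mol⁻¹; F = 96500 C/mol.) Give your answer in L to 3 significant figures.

2.77 L

Q = 20.6 A × 2494.8 s = 51390 C
Moles of electrons = 51390 / 96500 = 0.5325 mol
2H₂O → O₂ + 4H⁺ + 4e⁻, so n(O₂) = 0.5325 / 4 = 0.1331 mol
V = nRT/P = 0.1331 × 0.0821 × 329 / 1.30 = 2.766 L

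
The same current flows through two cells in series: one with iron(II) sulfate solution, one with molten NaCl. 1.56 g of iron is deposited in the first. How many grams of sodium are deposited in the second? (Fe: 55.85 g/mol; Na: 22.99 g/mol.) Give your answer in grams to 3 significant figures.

1.28 g

n(Fe) = 1.56 / 55.85 = 0.02793 mol
Fe²⁺ + 2e⁻ → Fe, so n(e⁻) = 2 × 0.02793 = 0.05586 mol
The cells are in series, so the same charge (and hence the same n(e⁻) = 0.05586 mol) passes through both.
Na⁺ + e⁻ → Na, so n(Na) = 0.05586 mol
m(Na) = 0.05586 × 22.99 = 1.28 g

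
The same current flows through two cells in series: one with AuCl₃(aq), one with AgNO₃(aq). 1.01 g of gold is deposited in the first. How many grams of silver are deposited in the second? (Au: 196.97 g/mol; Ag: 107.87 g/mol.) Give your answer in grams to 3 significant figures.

1.66 g

n(Au) = 1.01 / 196.97 = 0.005128 mol
Au³⁺ + 3e⁻ → Au, so n(e⁻) = 3 × 0.005128 = 0.01538 mol
Since the cells are in series, n(e⁻) in the Ag cell is also 0.01538 mol.
Ag⁺ + e⁻ → Ag, so n(Ag) = 0.01538 mol
m(Ag) = 0.01538 × 107.87 = 1.66 g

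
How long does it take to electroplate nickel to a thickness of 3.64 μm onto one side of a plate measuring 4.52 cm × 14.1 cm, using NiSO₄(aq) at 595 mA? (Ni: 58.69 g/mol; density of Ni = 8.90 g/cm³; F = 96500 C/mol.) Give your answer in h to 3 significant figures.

Plated area = 4.52 × 14.1 = 63.73 cm²
Volume = 63.73 × 3.64×10⁻⁴ cm = 0.02320 cm³
m(Ni) = 0.02320 × 8.90 = 0.2065 g
n(Ni) = 0.2065 / 58.69 = 0.003518 mol; n(e⁻) = 2 × 0.003518 = 0.007036 mol
Q = 0.007036 × 96500 = 679.0 C
t = 679.0 / 0.595 = 1141 s = 0.317 h

0.317 h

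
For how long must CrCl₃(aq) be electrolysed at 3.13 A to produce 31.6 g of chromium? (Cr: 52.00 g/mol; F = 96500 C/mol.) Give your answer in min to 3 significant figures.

n(Cr) = 31.6 / 52.00 = 0.6077 mol
Cr³⁺ + 3e⁻ → Cr, so n(e⁻) = 3 × 0.6077 = 1.823 mol
Q = 1.823 × 96500 = 1.759×10^5 C
t = Q / I = 1.759×10^5 / 3.13 = 56200 s = 937 min

937 min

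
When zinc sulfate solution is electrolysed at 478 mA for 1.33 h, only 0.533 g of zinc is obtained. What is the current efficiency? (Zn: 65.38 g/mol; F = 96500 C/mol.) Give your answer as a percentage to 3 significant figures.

Q = 0.478 × 4788 = 2289 C
n(e⁻) = 2289 / 96500 = 0.02372 mol
Zn²⁺ + 2e⁻ → Zn, so theoretical n(Zn) = 0.01186 mol → 0.7754 g
Efficiency = 0.533 / 0.7754 = 0.6874 = 68.7%

68.7%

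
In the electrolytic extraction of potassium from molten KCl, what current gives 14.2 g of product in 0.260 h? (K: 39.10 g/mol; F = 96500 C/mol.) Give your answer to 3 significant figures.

37.4 A

n(K) = 14.2 / 39.10 = 0.3632 mol
K⁺ + e⁻ → K, so n(e⁻) = 0.3632 mol
Q = 0.3632 × 96500 = 35050 C
I = Q / t = 35050 / 936 s = 37.4 A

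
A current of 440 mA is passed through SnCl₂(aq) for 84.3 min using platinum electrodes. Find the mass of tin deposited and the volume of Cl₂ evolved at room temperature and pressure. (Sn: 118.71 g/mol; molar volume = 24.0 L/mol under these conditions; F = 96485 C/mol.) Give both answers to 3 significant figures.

1.37 g Sn; 0.277 L Cl₂

Q = 0.440 × 5058 = 2226 C; n(e⁻) = 2226 / 96485 = 0.02307 mol
Cathode: Sn²⁺ + 2e⁻ → Sn → n(Sn) = 0.02307/2 = 0.01154 mol → 1.37 g
Anode: 2Cl⁻ → Cl₂ + 2e⁻ → n(Cl₂) = 0.02307/2 = 0.01154 mol → 0.277 L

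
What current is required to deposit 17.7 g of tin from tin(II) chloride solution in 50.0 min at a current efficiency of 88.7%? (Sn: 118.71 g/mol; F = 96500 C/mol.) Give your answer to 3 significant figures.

10.8 A

n(Sn) = 17.7 / 118.71 = 0.1491 mol
Sn²⁺ + 2e⁻ → Sn, so n(e⁻) = 2 × 0.1491 = 0.2982 mol
Q = 0.2982 × 96500 / 0.887 = 32440 C
I = Q / t = 32440 / 3000 s = 10.8 A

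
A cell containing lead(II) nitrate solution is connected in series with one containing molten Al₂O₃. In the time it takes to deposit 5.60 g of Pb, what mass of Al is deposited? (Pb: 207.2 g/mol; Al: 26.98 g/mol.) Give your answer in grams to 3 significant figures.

n(Pb) = 5.60 / 207.2 = 0.02703 mol
Pb²⁺ + 2e⁻ → Pb, so n(e⁻) = 2 × 0.02703 = 0.05406 mol
In series, the same 0.05406 mol of electrons flows through the second cell.
Al³⁺ + 3e⁻ → Al, so n(Al) = 0.05406 / 3 = 0.01802 mol
m(Al) = 0.01802 × 26.98 = 0.486 g

0.486 g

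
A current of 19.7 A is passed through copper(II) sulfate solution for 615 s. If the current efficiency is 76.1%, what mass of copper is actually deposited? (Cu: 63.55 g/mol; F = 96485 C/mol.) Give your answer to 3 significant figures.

Q = 19.7 × 615 = 12120 C
n(e⁻) = 12120 / 96485 = 0.1256 mol
Cu²⁺ + 2e⁻ → Cu, so theoretical m(Cu) = 0.06280 × 63.55 = 3.991 g
Actual mass = 76.1% × 3.991 = 3.04 g

3.04 g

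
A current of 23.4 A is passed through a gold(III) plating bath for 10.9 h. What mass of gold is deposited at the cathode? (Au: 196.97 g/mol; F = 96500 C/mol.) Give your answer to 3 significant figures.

625 g

Q = 23.4 A × 39240 s = 9.182×10^5 C
Moles of electrons = 9.182×10^5 / 96500 = 9.515 mol
Au³⁺ + 3e⁻ → Au, so n(Au) = 9.515 / 3 = 3.172 mol
m = 3.172 × 196.97 = 625 g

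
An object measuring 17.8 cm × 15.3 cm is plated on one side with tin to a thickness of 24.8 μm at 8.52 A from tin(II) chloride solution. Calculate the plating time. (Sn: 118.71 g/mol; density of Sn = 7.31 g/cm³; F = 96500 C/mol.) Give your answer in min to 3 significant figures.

15.7 min

Plated area = 17.8 × 15.3 = 272.3 cm²
Volume = 272.3 × 24.8×10⁻⁴ cm = 0.6753 cm³
m(Sn) = 0.6753 × 7.31 = 4.936 g
n(Sn) = 4.936 / 118.71 = 0.04158 mol; n(e⁻) = 2 × 0.04158 = 0.08316 mol
Q = 0.08316 × 96500 = 8025 C
t = 8025 / 8.52 = 941.9 s = 15.7 min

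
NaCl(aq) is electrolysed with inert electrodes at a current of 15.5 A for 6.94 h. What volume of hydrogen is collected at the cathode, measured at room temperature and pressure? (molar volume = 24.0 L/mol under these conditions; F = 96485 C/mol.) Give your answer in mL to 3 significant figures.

Charge passed = 15.5 × 24984 = 3.873×10^5 C
n(e⁻) = Q/F = 3.873×10^5/96485 = 4.014 mol
2H⁺ + 2e⁻ → H₂, so n(H₂) = 4.014 / 2 = 2.007 mol
V = 2.007 × 24.0 = 48.17 L
= 48200 mL

48200 mL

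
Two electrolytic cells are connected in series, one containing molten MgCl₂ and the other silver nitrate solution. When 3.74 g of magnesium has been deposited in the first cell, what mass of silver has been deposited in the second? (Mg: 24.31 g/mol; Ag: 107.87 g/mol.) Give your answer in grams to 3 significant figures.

33.2 g

n(Mg) = 3.74 / 24.31 = 0.1538 mol
Mg²⁺ + 2e⁻ → Mg, so n(e⁻) = 2 × 0.1538 = 0.3076 mol
The cells are in series, so the same charge (and hence the same n(e⁻) = 0.3076 mol) passes through both.
Ag⁺ + e⁻ → Ag, so n(Ag) = 0.3076 mol
m(Ag) = 0.3076 × 107.87 = 33.2 g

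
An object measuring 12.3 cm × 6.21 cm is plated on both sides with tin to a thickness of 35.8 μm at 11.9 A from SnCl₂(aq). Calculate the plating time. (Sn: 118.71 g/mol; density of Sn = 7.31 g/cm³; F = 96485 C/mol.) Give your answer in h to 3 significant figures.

Plated area = 2 × 12.3 × 6.21 = 152.8 cm²
Volume = 152.8 × 35.8×10⁻⁴ cm = 0.5470 cm³
m(Sn) = 0.5470 × 7.31 = 3.999 g
n(Sn) = 3.999 / 118.71 = 0.03369 mol; n(e⁻) = 2 × 0.03369 = 0.06738 mol
Q = 0.06738 × 96485 = 6501 C
t = 6501 / 11.9 = 546.3 s = 0.152 h

0.152 h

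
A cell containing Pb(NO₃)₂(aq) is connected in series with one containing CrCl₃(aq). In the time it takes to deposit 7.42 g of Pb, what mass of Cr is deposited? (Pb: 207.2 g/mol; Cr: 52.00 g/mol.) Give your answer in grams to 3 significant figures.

n(Pb) = 7.42 / 207.2 = 0.03581 mol
Pb²⁺ + 2e⁻ → Pb, so n(e⁻) = 2 × 0.03581 = 0.07162 mol
In series, the same 0.07162 mol of electrons flows through the second cell.
Cr³⁺ + 3e⁻ → Cr, so n(Cr) = 0.07162 / 3 = 0.02387 mol
m(Cr) = 0.02387 × 52.00 = 1.24 g

1.24 g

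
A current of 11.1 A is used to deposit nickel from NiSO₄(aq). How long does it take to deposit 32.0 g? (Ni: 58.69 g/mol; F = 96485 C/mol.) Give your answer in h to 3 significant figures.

2.63 h

n(Ni) = 32.0 / 58.69 = 0.5452 mol
Ni²⁺ + 2e⁻ → Ni, so n(e⁻) = 2 × 0.5452 = 1.090 mol
Q = 1.090 × 96485 = 1.052×10^5 C
t = Q / I = 1.052×10^5 / 11.1 = 9477 s = 2.63 h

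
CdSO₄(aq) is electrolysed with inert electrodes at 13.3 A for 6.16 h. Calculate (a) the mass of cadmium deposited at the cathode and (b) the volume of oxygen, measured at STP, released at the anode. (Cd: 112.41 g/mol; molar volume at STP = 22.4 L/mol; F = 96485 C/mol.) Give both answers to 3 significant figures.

Q = 13.3 × 22176 = 2.949×10^5 C; n(e⁻) = 2.949×10^5 / 96485 = 3.056 mol
Cathode: Cd²⁺ + 2e⁻ → Cd → n(Cd) = 3.056/2 = 1.528 mol → 172 g
Anode: 2H₂O → O₂ + 4H⁺ + 4e⁻ → n(O₂) = 3.056/4 = 0.7640 mol → 17.1 L

172 g Cd; 17.1 L O₂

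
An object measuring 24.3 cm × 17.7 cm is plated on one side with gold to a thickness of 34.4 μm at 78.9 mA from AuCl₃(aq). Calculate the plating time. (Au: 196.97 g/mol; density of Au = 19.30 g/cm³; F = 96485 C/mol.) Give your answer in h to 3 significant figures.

Plated area = 24.3 × 17.7 = 430.1 cm²
Volume = 430.1 × 34.4×10⁻⁴ cm = 1.480 cm³
m(Au) = 1.480 × 19.30 = 28.56 g
n(Au) = 28.56 / 196.97 = 0.1450 mol; n(e⁻) = 3 × 0.1450 = 0.4350 mol
Q = 0.4350 × 96485 = 41970 C
t = 41970 / 0.0789 = 5.319×10^5 s = 148 h

148 h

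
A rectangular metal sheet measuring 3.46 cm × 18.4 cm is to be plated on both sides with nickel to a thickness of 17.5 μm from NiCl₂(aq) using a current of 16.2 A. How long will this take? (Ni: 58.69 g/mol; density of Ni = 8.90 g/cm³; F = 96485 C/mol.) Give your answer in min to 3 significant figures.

6.71 min

Plated area = 2 × 3.46 × 18.4 = 127.3 cm²
Volume = 127.3 × 17.5×10⁻⁴ cm = 0.2228 cm³
m(Ni) = 0.2228 × 8.90 = 1.983 g
n(Ni) = 1.983 / 58.69 = 0.03379 mol; n(e⁻) = 2 × 0.03379 = 0.06758 mol
Q = 0.06758 × 96485 = 6520 C
t = 6520 / 16.2 = 402.5 s = 6.71 min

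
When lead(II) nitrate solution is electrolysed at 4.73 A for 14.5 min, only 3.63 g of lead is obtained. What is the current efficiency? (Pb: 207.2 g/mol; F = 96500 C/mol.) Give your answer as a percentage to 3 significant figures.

Q = 4.73 × 870 = 4115 C
n(e⁻) = 4115 / 96500 = 0.04264 mol
Pb²⁺ + 2e⁻ → Pb, so theoretical n(Pb) = 0.02132 mol → 4.418 g
Efficiency = 3.63 / 4.418 = 0.8216 = 82.2%

82.2%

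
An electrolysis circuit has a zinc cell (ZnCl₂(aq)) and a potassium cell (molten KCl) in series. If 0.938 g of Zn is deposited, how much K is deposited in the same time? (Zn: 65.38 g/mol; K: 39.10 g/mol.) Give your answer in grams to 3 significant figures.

n(Zn) = 0.938 / 65.38 = 0.01435 mol
Zn²⁺ + 2e⁻ → Zn, so n(e⁻) = 2 × 0.01435 = 0.02870 mol
In series, the same 0.02870 mol of electrons flows through the second cell.
K⁺ + e⁻ → K, so n(K) = 0.02870 mol
m(K) = 0.02870 × 39.10 = 1.12 g

1.12 g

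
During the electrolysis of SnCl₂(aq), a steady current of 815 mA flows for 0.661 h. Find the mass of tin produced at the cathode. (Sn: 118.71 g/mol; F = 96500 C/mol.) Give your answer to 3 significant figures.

1.19 g

Q = It = 0.815 × 2379.6 = 1939 C
Moles of electrons = 1939 / 96500 = 0.02009 mol
Sn²⁺ + 2e⁻ → Sn, so n(Sn) = 0.02009 / 2 = 0.01005 mol
m = 0.01005 × 118.71 = 1.19 g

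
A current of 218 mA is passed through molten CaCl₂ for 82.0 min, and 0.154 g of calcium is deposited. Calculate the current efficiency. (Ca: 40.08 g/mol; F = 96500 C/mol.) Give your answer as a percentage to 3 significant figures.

69.1%

Q = 0.218 × 4920 = 1073 C
n(e⁻) = 1073 / 96500 = 0.01112 mol
Ca²⁺ + 2e⁻ → Ca, so theoretical n(Ca) = 0.005560 mol → 0.2228 g
Efficiency = 0.154 / 0.2228 = 0.6912 = 69.1%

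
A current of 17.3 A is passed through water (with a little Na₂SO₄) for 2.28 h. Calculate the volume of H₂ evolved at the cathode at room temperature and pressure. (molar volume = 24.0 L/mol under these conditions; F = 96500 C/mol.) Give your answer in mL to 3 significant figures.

Q = 17.3 A × 8208 s = 1.420×10^5 C
Moles of electrons = 1.420×10^5 / 96500 = 1.472 mol
2H⁺ + 2e⁻ → H₂, so n(H₂) = 1.472 / 2 = 0.7360 mol
V = 0.7360 × 24.0 = 17.66 L
= 17700 mL

17700 mL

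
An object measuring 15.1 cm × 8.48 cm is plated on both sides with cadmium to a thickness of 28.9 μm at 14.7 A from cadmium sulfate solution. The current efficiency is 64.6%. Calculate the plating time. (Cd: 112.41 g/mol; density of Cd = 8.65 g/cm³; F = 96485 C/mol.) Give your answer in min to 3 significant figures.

Plated area = 2 × 15.1 × 8.48 = 256.1 cm²
Volume = 256.1 × 28.9×10⁻⁴ cm = 0.7401 cm³
m(Cd) = 0.7401 × 8.65 = 6.402 g
n(Cd) = 6.402 / 112.41 = 0.05695 mol; n(e⁻) = 2 × 0.05695 = 0.1139 mol
Q = 0.1139 × 96485 / 0.646 = 17010 C
t = 17010 / 14.7 = 1157 s = 19.3 min

19.3 min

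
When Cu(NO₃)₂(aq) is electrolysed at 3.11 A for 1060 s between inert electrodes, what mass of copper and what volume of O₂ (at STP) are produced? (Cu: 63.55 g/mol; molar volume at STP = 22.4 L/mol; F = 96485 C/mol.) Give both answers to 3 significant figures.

1.09 g Cu; 0.191 L O₂

Q = 3.11 × 1060 = 3297 C; n(e⁻) = 3297 / 96485 = 0.03417 mol
Cathode: Cu²⁺ + 2e⁻ → Cu → n(Cu) = 0.03417/2 = 0.01709 mol → 1.09 g
Anode: 2H₂O → O₂ + 4H⁺ + 4e⁻ → n(O₂) = 0.03417/4 = 0.008543 mol → 0.191 L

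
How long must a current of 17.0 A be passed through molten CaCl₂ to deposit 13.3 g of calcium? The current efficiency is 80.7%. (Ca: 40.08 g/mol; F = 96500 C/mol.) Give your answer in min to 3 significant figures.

n(Ca) = 13.3 / 40.08 = 0.3318 mol
Ca²⁺ + 2e⁻ → Ca, so n(e⁻) = 2 × 0.3318 = 0.6636 mol
Q = 0.6636 × 96500 / 0.807 = 79350 C
t = Q / I = 79350 / 17.0 = 4668 s = 77.8 min

77.8 min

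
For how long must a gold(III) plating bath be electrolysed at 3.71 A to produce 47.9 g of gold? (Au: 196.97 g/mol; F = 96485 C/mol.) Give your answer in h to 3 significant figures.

5.27 h

n(Au) = 47.9 / 196.97 = 0.2432 mol
Au³⁺ + 3e⁻ → Au, so n(e⁻) = 3 × 0.2432 = 0.7296 mol
Q = 0.7296 × 96485 = 70400 C
t = Q / I = 70400 / 3.71 = 18980 s = 5.27 h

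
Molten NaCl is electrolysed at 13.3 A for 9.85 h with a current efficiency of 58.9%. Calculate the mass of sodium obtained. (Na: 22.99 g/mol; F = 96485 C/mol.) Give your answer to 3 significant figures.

66.2 g

Q = 13.3 × 35460 = 4.716×10^5 C
n(e⁻) = 4.716×10^5 / 96485 = 4.888 mol
Na⁺ + e⁻ → Na, so theoretical m(Na) = 4.888 × 22.99 = 112.4 g
Actual mass = 58.9% × 112.4 = 66.2 g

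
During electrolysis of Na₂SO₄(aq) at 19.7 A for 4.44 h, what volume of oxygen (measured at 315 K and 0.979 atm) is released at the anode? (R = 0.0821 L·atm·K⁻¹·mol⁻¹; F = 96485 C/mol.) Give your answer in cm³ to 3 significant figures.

Q = 19.7 A × 15984 s = 3.149×10^5 C
Moles of electrons = 3.149×10^5 / 96485 = 3.264 mol
2H₂O → O₂ + 4H⁺ + 4e⁻, so n(O₂) = 3.264 / 4 = 0.8160 mol
V = nRT/P = 0.8160 × 0.0821 × 315 / 0.979 = 21.56 L
= 21600 cm³

21600 cm³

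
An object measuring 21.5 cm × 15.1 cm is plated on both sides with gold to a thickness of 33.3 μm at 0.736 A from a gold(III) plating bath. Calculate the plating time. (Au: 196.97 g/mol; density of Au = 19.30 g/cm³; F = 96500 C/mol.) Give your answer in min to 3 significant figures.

1390 min

Plated area = 2 × 21.5 × 15.1 = 649.3 cm²
Volume = 649.3 × 33.3×10⁻⁴ cm = 2.162 cm³
m(Au) = 2.162 × 19.30 = 41.73 g
n(Au) = 41.73 / 196.97 = 0.2119 mol; n(e⁻) = 3 × 0.2119 = 0.6357 mol
Q = 0.6357 × 96500 = 61350 C
t = 61350 / 0.736 = 83360 s = 1390 min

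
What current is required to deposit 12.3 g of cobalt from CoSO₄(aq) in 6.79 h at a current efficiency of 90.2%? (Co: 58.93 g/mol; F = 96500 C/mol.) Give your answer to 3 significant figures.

1.83 A

n(Co) = 12.3 / 58.93 = 0.2087 mol
Co²⁺ + 2e⁻ → Co, so n(e⁻) = 2 × 0.2087 = 0.4174 mol
Q = 0.4174 × 96500 / 0.902 = 44660 C
I = Q / t = 44660 / 24444 s = 1.83 A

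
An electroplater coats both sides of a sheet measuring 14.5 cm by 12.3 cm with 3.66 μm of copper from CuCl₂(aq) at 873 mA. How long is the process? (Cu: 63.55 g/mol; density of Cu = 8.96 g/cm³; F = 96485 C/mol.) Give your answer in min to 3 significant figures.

Plated area = 2 × 14.5 × 12.3 = 356.7 cm²
Volume = 356.7 × 3.66×10⁻⁴ cm = 0.1306 cm³
m(Cu) = 0.1306 × 8.96 = 1.170 g
n(Cu) = 1.170 / 63.55 = 0.01841 mol; n(e⁻) = 2 × 0.01841 = 0.03682 mol
Q = 0.03682 × 96485 = 3553 C
t = 3553 / 0.873 = 4070 s = 67.8 min

67.8 min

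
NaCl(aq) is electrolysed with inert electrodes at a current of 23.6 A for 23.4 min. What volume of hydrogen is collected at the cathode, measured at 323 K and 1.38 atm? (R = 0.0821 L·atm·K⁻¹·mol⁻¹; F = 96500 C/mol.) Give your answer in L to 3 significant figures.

3.30 L

Q = 23.6 A × 1404 s = 33130 C
n(e⁻) = 33130 / 96500 = 0.3433 mol
2H⁺ + 2e⁻ → H₂, so n(H₂) = 0.3433 / 2 = 0.1717 mol
V = nRT/P = 0.1717 × 0.0821 × 323 / 1.38 = 3.299 L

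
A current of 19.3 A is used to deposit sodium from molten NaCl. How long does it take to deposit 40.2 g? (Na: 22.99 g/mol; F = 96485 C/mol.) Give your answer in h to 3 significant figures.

n(Na) = 40.2 / 22.99 = 1.749 mol
Na⁺ + e⁻ → Na, so n(e⁻) = 1.749 mol
Q = 1.749 × 96485 = 1.688×10^5 C
t = Q / I = 1.688×10^5 / 19.3 = 8746 s = 2.43 h

2.43 h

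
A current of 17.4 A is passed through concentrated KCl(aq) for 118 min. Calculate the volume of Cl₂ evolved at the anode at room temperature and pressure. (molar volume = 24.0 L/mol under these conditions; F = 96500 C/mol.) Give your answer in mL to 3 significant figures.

15300 mL

Q = 17.4 A × 7080 s = 1.232×10^5 C
n(e⁻) = Q/F = 1.232×10^5/96500 = 1.277 mol
2Cl⁻ → Cl₂ + 2e⁻, so n(Cl₂) = 1.277 / 2 = 0.6385 mol
V = 0.6385 × 24.0 = 15.32 L
= 15300 mL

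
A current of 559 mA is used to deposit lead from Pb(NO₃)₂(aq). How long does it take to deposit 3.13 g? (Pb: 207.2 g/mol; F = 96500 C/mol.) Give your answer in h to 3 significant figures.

1.45 h

n(Pb) = 3.13 / 207.2 = 0.01511 mol
Pb²⁺ + 2e⁻ → Pb, so n(e⁻) = 2 × 0.01511 = 0.03022 mol
Q = 0.03022 × 96500 = 2916 C
t = Q / I = 2916 / 0.559 = 5216 s = 1.45 h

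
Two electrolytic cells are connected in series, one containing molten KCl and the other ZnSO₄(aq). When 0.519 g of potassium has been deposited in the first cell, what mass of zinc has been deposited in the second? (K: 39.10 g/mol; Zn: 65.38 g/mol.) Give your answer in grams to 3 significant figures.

0.434 g

n(K) = 0.519 / 39.10 = 0.01327 mol
K⁺ + e⁻ → K, so n(e⁻) = 0.01327 mol
In series, the same 0.01327 mol of electrons flows through the second cell.
Zn²⁺ + 2e⁻ → Zn, so n(Zn) = 0.01327 / 2 = 0.006635 mol
m(Zn) = 0.006635 × 65.38 = 0.434 g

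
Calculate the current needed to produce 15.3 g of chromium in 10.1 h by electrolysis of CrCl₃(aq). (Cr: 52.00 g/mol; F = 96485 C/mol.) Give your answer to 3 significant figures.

2.34 A

n(Cr) = 15.3 / 52.00 = 0.2942 mol
Cr³⁺ + 3e⁻ → Cr, so n(e⁻) = 3 × 0.2942 = 0.8826 mol
Q = 0.8826 × 96485 = 85160 C
I = Q / t = 85160 / 36360 s = 2.34 A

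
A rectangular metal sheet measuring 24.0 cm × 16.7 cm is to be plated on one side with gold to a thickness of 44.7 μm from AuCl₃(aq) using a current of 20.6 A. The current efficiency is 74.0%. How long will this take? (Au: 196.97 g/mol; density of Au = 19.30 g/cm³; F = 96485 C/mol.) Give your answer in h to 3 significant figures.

Plated area = 24.0 × 16.7 = 400.8 cm²
Volume = 400.8 × 44.7×10⁻⁴ cm = 1.792 cm³
m(Au) = 1.792 × 19.30 = 34.59 g
n(Au) = 34.59 / 196.97 = 0.1756 mol; n(e⁻) = 3 × 0.1756 = 0.5268 mol
Q = 0.5268 × 96485 / 0.740 = 68690 C
t = 68690 / 20.6 = 3334 s = 0.926 h

0.926 h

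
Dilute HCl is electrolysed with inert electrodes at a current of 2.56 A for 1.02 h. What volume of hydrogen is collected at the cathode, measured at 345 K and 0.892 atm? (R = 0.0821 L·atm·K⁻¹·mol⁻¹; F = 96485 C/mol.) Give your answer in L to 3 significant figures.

Q = It = 2.56 × 3672 = 9400 C
Moles of electrons = 9400 / 96485 = 0.09742 mol
2H⁺ + 2e⁻ → H₂, so n(H₂) = 0.09742 / 2 = 0.04871 mol
V = nRT/P = 0.04871 × 0.0821 × 345 / 0.892 = 1.547 L

1.55 L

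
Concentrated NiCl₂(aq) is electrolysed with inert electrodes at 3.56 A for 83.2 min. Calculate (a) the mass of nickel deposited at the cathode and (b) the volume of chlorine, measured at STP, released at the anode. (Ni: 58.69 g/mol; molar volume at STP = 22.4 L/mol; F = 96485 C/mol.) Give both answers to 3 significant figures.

Q = 3.56 × 4992 = 17770 C; n(e⁻) = 17770 / 96485 = 0.1842 mol
Cathode: Ni²⁺ + 2e⁻ → Ni → n(Ni) = 0.1842/2 = 0.09210 mol → 5.41 g
Anode: 2Cl⁻ → Cl₂ + 2e⁻ → n(Cl₂) = 0.1842/2 = 0.09210 mol → 2.06 L

5.41 g Ni; 2.06 L Cl₂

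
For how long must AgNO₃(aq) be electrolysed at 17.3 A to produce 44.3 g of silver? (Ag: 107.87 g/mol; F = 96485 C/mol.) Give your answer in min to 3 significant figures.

38.2 min

n(Ag) = 44.3 / 107.87 = 0.4107 mol
Ag⁺ + e⁻ → Ag, so n(e⁻) = 0.4107 mol
Q = 0.4107 × 96485 = 39630 C
t = Q / I = 39630 / 17.3 = 2291 s = 38.2 min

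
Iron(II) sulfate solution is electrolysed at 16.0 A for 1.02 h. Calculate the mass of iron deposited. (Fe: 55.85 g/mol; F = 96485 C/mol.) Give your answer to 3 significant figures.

Q = 16.0 A × 3672 s = 58750 C
Moles of electrons = 58750 / 96485 = 0.6089 mol
Fe²⁺ + 2e⁻ → Fe, so n(Fe) = 0.6089 / 2 = 0.3045 mol
m = 0.3045 × 55.85 = 17.0 g

17.0 g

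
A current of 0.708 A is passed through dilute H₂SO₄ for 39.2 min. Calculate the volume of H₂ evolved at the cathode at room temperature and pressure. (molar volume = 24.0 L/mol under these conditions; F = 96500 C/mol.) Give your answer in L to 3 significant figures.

Q = It = 0.708 × 2352 = 1665 C
Moles of electrons = 1665 / 96500 = 0.01725 mol
2H⁺ + 2e⁻ → H₂, so n(H₂) = 0.01725 / 2 = 0.008625 mol
V = 0.008625 × 24.0 = 0.2070 L

0.207 L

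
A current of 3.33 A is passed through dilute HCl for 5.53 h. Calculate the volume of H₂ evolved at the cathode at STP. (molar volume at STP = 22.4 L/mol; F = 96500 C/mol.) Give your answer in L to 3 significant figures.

Charge passed = 3.33 × 19908 = 66290 C
n(e⁻) = Q/F = 66290/96500 = 0.6869 mol
2H⁺ + 2e⁻ → H₂, so n(H₂) = 0.6869 / 2 = 0.3435 mol
V = 0.3435 × 22.4 = 7.694 L

7.69 L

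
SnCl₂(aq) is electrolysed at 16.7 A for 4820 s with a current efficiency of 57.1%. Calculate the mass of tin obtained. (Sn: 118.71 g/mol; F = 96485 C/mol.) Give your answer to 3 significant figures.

Q = 16.7 × 4820 = 80490 C
n(e⁻) = 80490 / 96485 = 0.8342 mol
Sn²⁺ + 2e⁻ → Sn, so theoretical m(Sn) = 0.4171 × 118.71 = 49.51 g
Actual mass = 57.1% × 49.51 = 28.3 g

28.3 g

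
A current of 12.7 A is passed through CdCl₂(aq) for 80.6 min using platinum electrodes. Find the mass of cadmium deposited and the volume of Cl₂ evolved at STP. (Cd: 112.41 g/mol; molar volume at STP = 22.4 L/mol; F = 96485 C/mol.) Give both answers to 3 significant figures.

Q = 12.7 × 4836 = 61420 C; n(e⁻) = 61420 / 96485 = 0.6366 mol
Cathode: Cd²⁺ + 2e⁻ → Cd → n(Cd) = 0.6366/2 = 0.3183 mol → 35.8 g
Anode: 2Cl⁻ → Cl₂ + 2e⁻ → n(Cl₂) = 0.6366/2 = 0.3183 mol → 7.13 L

35.8 g Cd; 7.13 L Cl₂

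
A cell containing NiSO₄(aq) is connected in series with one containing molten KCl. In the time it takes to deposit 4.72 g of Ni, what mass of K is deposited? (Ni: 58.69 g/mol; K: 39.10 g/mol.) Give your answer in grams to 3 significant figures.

6.29 g

n(Ni) = 4.72 / 58.69 = 0.08042 mol
Ni²⁺ + 2e⁻ → Ni, so n(e⁻) = 2 × 0.08042 = 0.1608 mol
Since the cells are in series, n(e⁻) in the K cell is also 0.1608 mol.
K⁺ + e⁻ → K, so n(K) = 0.1608 mol
m(K) = 0.1608 × 39.10 = 6.29 g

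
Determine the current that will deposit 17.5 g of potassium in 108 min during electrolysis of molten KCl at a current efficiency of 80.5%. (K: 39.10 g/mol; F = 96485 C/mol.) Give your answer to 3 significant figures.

8.28 A

n(K) = 17.5 / 39.10 = 0.4476 mol
K⁺ + e⁻ → K, so n(e⁻) = 0.4476 mol
Q = 0.4476 × 96485 / 0.805 = 53650 C
I = Q / t = 53650 / 6480 s = 8.28 A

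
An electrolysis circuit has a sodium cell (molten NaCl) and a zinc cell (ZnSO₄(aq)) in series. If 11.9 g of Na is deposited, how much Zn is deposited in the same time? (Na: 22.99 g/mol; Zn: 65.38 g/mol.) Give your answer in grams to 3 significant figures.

n(Na) = 11.9 / 22.99 = 0.5176 mol
Na⁺ + e⁻ → Na, so n(e⁻) = 0.5176 mol
Since the cells are in series, n(e⁻) in the Zn cell is also 0.5176 mol.
Zn²⁺ + 2e⁻ → Zn, so n(Zn) = 0.5176 / 2 = 0.2588 mol
m(Zn) = 0.2588 × 65.38 = 16.9 g

16.9 g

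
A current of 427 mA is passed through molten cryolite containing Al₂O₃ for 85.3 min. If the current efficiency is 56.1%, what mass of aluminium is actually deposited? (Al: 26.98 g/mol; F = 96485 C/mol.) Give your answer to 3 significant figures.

0.114 g

Q = 0.427 × 5118 = 2185 C
n(e⁻) = 2185 / 96485 = 0.02265 mol
Al³⁺ + 3e⁻ → Al, so theoretical m(Al) = 0.007550 × 26.98 = 0.2037 g
Actual mass = 56.1% × 0.2037 = 0.114 g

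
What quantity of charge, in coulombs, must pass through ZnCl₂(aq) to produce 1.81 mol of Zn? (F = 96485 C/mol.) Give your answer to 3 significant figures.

Zn²⁺ + 2e⁻ → Zn, so n(e⁻) = 2 × 1.81 = 3.620 mol
Q = 3.620 × 96485 = 3.493×10^5 C

3.49×10^5 C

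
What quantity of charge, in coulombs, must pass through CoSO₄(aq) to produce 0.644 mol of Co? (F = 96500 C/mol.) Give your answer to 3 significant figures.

1.24×10^5 C

Co²⁺ + 2e⁻ → Co, so n(e⁻) = 2 × 0.644 = 1.288 mol
Q = 1.288 × 96500 = 1.243×10^5 C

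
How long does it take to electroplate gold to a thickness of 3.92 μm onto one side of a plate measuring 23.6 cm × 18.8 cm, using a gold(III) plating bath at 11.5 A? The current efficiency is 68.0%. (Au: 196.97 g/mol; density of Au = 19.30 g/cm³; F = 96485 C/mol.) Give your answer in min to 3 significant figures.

Plated area = 23.6 × 18.8 = 443.7 cm²
Volume = 443.7 × 3.92×10⁻⁴ cm = 0.1739 cm³
m(Au) = 0.1739 × 19.30 = 3.356 g
n(Au) = 3.356 / 196.97 = 0.01704 mol; n(e⁻) = 3 × 0.01704 = 0.05112 mol
Q = 0.05112 × 96485 / 0.680 = 7253 C
t = 7253 / 11.5 = 630.7 s = 10.5 min

10.5 min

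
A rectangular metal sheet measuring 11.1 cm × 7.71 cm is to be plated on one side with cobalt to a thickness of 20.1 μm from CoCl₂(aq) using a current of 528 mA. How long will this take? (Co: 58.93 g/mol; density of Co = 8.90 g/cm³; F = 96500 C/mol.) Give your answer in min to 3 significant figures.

158 min

Plated area = 11.1 × 7.71 = 85.58 cm²
Volume = 85.58 × 20.1×10⁻⁴ cm = 0.1720 cm³
m(Co) = 0.1720 × 8.90 = 1.531 g
n(Co) = 1.531 / 58.93 = 0.02598 mol; n(e⁻) = 2 × 0.02598 = 0.05196 mol
Q = 0.05196 × 96500 = 5014 C
t = 5014 / 0.528 = 9496 s = 158 min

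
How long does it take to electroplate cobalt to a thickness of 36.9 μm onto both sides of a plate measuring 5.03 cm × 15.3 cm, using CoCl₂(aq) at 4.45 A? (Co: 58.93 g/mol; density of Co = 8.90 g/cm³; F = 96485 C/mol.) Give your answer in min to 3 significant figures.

62.0 min

Plated area = 2 × 5.03 × 15.3 = 153.9 cm²
Volume = 153.9 × 36.9×10⁻⁴ cm = 0.5679 cm³
m(Co) = 0.5679 × 8.90 = 5.054 g
n(Co) = 5.054 / 58.93 = 0.08576 mol; n(e⁻) = 2 × 0.08576 = 0.1715 mol
Q = 0.1715 × 96485 = 16550 C
t = 16550 / 4.45 = 3719 s = 62.0 min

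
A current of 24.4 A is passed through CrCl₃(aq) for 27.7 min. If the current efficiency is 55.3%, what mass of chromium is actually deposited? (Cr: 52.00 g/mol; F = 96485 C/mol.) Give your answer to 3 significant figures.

Q = 24.4 × 1662 = 40550 C
n(e⁻) = 40550 / 96485 = 0.4203 mol
Cr³⁺ + 3e⁻ → Cr, so theoretical m(Cr) = 0.1401 × 52.00 = 7.285 g
Actual mass = 55.3% × 7.285 = 4.03 g

4.03 g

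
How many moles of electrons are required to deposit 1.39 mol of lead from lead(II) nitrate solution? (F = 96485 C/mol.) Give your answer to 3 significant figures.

Pb²⁺ + 2e⁻ → Pb, so n(e⁻) = 2 × 1.39 = 2.780 mol

2.78 mol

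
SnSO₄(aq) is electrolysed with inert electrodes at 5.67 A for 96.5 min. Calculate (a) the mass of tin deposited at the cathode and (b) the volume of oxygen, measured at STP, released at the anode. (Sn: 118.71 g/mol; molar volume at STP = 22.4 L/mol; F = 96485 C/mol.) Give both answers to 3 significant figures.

20.2 g Sn; 1.91 L O₂

Q = 5.67 × 5790 = 32830 C; n(e⁻) = 32830 / 96485 = 0.3403 mol
Cathode: Sn²⁺ + 2e⁻ → Sn → n(Sn) = 0.3403/2 = 0.1702 mol → 20.2 g
Anode: 2H₂O → O₂ + 4H⁺ + 4e⁻ → n(O₂) = 0.3403/4 = 0.08508 mol → 1.91 L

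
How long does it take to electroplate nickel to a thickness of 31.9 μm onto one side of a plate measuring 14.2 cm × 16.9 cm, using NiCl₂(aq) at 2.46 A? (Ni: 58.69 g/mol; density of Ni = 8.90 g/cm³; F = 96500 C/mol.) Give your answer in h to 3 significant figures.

Plated area = 14.2 × 16.9 = 240.0 cm²
Volume = 240.0 × 31.9×10⁻⁴ cm = 0.7656 cm³
m(Ni) = 0.7656 × 8.90 = 6.814 g
n(Ni) = 6.814 / 58.69 = 0.1161 mol; n(e⁻) = 2 × 0.1161 = 0.2322 mol
Q = 0.2322 × 96500 = 22410 C
t = 22410 / 2.46 = 9110 s = 2.53 h

2.53 h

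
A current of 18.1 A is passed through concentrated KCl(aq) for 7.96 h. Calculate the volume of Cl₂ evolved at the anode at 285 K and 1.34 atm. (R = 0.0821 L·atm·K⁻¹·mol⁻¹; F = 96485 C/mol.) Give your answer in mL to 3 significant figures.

46900 mL

Q = It = 18.1 × 28656 = 5.187×10^5 C
Moles of electrons = 5.187×10^5 / 96485 = 5.376 mol
2Cl⁻ → Cl₂ + 2e⁻, so n(Cl₂) = 5.376 / 2 = 2.688 mol
V = nRT/P = 2.688 × 0.0821 × 285 / 1.34 = 46.94 L
= 46900 mL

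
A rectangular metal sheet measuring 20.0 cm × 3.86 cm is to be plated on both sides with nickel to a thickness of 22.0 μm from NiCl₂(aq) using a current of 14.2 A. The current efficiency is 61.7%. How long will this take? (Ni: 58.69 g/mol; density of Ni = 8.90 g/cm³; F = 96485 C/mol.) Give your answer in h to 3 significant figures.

Plated area = 2 × 20.0 × 3.86 = 154.4 cm²
Volume = 154.4 × 22.0×10⁻⁴ cm = 0.3397 cm³
m(Ni) = 0.3397 × 8.90 = 3.023 g
n(Ni) = 3.023 / 58.69 = 0.05151 mol; n(e⁻) = 2 × 0.05151 = 0.1030 mol
Q = 0.1030 × 96485 / 0.617 = 16110 C
t = 16110 / 14.2 = 1135 s = 0.315 h

0.315 h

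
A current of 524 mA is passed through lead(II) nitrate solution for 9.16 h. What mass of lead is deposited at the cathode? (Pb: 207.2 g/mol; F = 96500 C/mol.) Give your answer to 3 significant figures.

18.6 g

Q = It = 0.524 × 32976 = 17280 C
n(e⁻) = 17280 / 96500 = 0.1791 mol
Pb²⁺ + 2e⁻ → Pb, so n(Pb) = 0.1791 / 2 = 0.08955 mol
m = 0.08955 × 207.2 = 18.6 g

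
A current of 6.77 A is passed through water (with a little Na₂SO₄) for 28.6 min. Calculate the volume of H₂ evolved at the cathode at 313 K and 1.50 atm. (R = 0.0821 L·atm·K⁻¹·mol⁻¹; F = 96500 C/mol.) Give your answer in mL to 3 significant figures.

Q = 6.77 A × 1716 s = 11620 C
n(e⁻) = 11620 / 96500 = 0.1204 mol
2H⁺ + 2e⁻ → H₂, so n(H₂) = 0.1204 / 2 = 0.06020 mol
V = nRT/P = 0.06020 × 0.0821 × 313 / 1.50 = 1.031 L
= 1030 mL

1030 mL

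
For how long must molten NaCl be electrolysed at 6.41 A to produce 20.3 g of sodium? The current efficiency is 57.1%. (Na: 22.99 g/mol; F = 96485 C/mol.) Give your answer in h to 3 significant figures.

6.47 h

n(Na) = 20.3 / 22.99 = 0.8830 mol
Na⁺ + e⁻ → Na, so n(e⁻) = 0.8830 mol
Q = 0.8830 × 96485 / 0.571 = 1.492×10^5 C
t = Q / I = 1.492×10^5 / 6.41 = 23280 s = 6.47 h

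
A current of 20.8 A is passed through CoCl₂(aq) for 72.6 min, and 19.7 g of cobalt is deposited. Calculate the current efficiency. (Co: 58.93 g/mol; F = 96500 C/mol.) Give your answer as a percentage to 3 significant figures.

71.2%

Q = 20.8 × 4356 = 90600 C
n(e⁻) = 90600 / 96500 = 0.9389 mol
Co²⁺ + 2e⁻ → Co, so theoretical n(Co) = 0.4695 mol → 27.67 g
Efficiency = 19.7 / 27.67 = 0.7120 = 71.2%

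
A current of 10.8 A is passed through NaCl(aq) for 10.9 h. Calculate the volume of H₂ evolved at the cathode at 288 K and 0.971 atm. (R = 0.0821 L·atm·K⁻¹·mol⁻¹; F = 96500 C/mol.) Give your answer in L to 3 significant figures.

Charge passed = 10.8 × 39240 = 4.238×10^5 C
n(e⁻) = 4.238×10^5 / 96500 = 4.392 mol
2H⁺ + 2e⁻ → H₂, so n(H₂) = 4.392 / 2 = 2.196 mol
V = nRT/P = 2.196 × 0.0821 × 288 / 0.971 = 53.47 L

53.5 L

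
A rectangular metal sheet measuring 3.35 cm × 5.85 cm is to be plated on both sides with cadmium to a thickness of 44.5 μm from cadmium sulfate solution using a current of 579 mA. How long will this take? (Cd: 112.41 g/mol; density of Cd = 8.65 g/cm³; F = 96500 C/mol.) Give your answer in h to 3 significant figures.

Plated area = 2 × 3.35 × 5.85 = 39.20 cm²
Volume = 39.20 × 44.5×10⁻⁴ cm = 0.1744 cm³
m(Cd) = 0.1744 × 8.65 = 1.509 g
n(Cd) = 1.509 / 112.41 = 0.01342 mol; n(e⁻) = 2 × 0.01342 = 0.02684 mol
Q = 0.02684 × 96500 = 2590 C
t = 2590 / 0.579 = 4473 s = 1.24 h

1.24 h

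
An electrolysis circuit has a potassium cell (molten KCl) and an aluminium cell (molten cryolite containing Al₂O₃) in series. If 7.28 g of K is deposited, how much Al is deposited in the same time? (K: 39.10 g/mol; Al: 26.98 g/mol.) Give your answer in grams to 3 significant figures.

1.67 g

n(K) = 7.28 / 39.10 = 0.1862 mol
K⁺ + e⁻ → K, so n(e⁻) = 0.1862 mol
The cells are in series, so the same charge (and hence the same n(e⁻) = 0.1862 mol) passes through both.
Al³⁺ + 3e⁻ → Al, so n(Al) = 0.1862 / 3 = 0.06207 mol
m(Al) = 0.06207 × 26.98 = 1.67 g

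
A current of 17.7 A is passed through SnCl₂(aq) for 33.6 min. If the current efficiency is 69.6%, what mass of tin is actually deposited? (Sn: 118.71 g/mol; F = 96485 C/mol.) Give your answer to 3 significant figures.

Q = 17.7 × 2016 = 35680 C
n(e⁻) = 35680 / 96485 = 0.3698 mol
Sn²⁺ + 2e⁻ → Sn, so theoretical m(Sn) = 0.1849 × 118.71 = 21.95 g
Actual mass = 69.6% × 21.95 = 15.3 g

15.3 g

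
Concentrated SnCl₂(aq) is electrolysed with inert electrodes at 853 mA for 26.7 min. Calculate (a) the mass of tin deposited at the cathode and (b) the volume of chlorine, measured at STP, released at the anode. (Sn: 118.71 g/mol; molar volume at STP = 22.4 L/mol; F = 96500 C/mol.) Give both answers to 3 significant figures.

Q = 0.853 × 1602 = 1367 C; n(e⁻) = 1367 / 96500 = 0.01417 mol
Cathode: Sn²⁺ + 2e⁻ → Sn → n(Sn) = 0.01417/2 = 0.007085 mol → 0.841 g
Anode: 2Cl⁻ → Cl₂ + 2e⁻ → n(Cl₂) = 0.01417/2 = 0.007085 mol → 0.159 L

0.841 g Sn; 0.159 L Cl₂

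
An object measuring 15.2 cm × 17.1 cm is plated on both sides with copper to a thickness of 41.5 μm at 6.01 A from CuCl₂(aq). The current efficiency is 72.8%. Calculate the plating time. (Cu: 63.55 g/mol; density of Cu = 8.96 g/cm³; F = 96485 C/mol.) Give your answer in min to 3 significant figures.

224 min

Plated area = 2 × 15.2 × 17.1 = 519.8 cm²
Volume = 519.8 × 41.5×10⁻⁴ cm = 2.157 cm³
m(Cu) = 2.157 × 8.96 = 19.33 g
n(Cu) = 19.33 / 63.55 = 0.3042 mol; n(e⁻) = 2 × 0.3042 = 0.6084 mol
Q = 0.6084 × 96485 / 0.728 = 80630 C
t = 80630 / 6.01 = 13420 s = 224 min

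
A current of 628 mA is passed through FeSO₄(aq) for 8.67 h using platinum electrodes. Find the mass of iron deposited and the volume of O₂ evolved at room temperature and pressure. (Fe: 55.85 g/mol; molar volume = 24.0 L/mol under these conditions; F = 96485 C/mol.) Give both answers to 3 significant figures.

5.67 g Fe; 1.22 L O₂

Q = 0.628 × 31212 = 19600 C; n(e⁻) = 19600 / 96485 = 0.2031 mol
Cathode: Fe²⁺ + 2e⁻ → Fe → n(Fe) = 0.2031/2 = 0.1016 mol → 5.67 g
Anode: 2H₂O → O₂ + 4H⁺ + 4e⁻ → n(O₂) = 0.2031/4 = 0.05078 mol → 1.22 L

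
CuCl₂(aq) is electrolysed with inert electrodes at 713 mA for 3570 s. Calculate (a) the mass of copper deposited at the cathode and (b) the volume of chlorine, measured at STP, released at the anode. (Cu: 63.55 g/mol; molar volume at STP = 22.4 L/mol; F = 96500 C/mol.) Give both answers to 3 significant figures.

0.838 g Cu; 0.295 L Cl₂

Q = 0.713 × 3570 = 2545 C; n(e⁻) = 2545 / 96500 = 0.02637 mol
Cathode: Cu²⁺ + 2e⁻ → Cu → n(Cu) = 0.02637/2 = 0.01319 mol → 0.838 g
Anode: 2Cl⁻ → Cl₂ + 2e⁻ → n(Cl₂) = 0.02637/2 = 0.01319 mol → 0.295 L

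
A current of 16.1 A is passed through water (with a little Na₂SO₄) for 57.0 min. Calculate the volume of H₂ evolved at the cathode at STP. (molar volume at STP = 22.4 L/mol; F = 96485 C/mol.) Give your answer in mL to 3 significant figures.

6390 mL

Charge passed = 16.1 × 3420 = 55060 C
Moles of electrons = 55060 / 96485 = 0.5707 mol
2H⁺ + 2e⁻ → H₂, so n(H₂) = 0.5707 / 2 = 0.2854 mol
V = 0.2854 × 22.4 = 6.393 L
= 6390 mL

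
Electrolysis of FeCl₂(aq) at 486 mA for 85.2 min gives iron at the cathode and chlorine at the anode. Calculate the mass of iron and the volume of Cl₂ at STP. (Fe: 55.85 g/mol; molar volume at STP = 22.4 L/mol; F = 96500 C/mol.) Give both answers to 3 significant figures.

0.719 g Fe; 0.288 L Cl₂

Q = 0.486 × 5112 = 2484 C; n(e⁻) = 2484 / 96500 = 0.02574 mol
Cathode: Fe²⁺ + 2e⁻ → Fe → n(Fe) = 0.02574/2 = 0.01287 mol → 0.719 g
Anode: 2Cl⁻ → Cl₂ + 2e⁻ → n(Cl₂) = 0.02574/2 = 0.01287 mol → 0.288 L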